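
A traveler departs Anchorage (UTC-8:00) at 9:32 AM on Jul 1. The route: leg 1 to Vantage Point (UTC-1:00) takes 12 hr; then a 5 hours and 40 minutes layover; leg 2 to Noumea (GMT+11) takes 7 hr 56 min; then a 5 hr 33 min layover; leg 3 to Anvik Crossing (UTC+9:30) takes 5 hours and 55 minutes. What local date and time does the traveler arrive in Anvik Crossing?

4:06 PM on July 3

Convert departure to UTC: 9:32 AM + 8:00 = 5:32 PM UTC on Jul 1.
Add 12 hours leg 1 → 5:32 AM UTC (Jul 2).
Add 5 hours 40 minutes layover in Vantage Point → 11:12 AM UTC.
Add 7 hours and 56 minutes leg 2 → 7:08 PM UTC.
Add 5 hours and 33 minutes layover in Noumea → 12:41 AM UTC (Jul 3).
Add 5 hours and 55 minutes leg 3 → 6:36 AM UTC.
Anvik Crossing is UTC+9:30, so local arrival = 6:36 AM + 9:30 = 4:06 PM on Jul 3.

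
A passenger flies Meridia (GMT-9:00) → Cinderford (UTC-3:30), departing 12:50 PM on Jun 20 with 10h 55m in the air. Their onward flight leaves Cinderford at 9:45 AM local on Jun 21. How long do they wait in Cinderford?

4 hours 30 minutes

Convert departure to UTC: 12:50 PM + 9:00 = 9:50 PM UTC on Jun 20.
Add 10 hours and 55 minutes flight time → 8:45 AM UTC (Jun 21).
Cinderford is UTC−3:30, so local arrival = 8:45 AM − 3:30 = 5:15 AM on Jun 21.
Layover = 9:45 AM − 5:15 AM = 4 hours 30 minutes.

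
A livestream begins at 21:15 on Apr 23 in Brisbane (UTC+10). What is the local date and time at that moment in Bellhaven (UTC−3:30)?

07:45 on April 23

In UTC: 21:15 − 10:00 = 11:15 on Apr 23.
Bellhaven is UTC−3:30: 11:15 − 3:30 = 07:45 on Apr 23.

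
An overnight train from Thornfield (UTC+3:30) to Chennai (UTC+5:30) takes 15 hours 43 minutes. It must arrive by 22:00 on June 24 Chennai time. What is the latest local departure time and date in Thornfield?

04:17 on June 24

Target arrival in UTC: 22:00 − 5:30 = 16:30 on Jun 24.
Subtract 15 hours and 43 minutes → departure 00:47 UTC on Jun 24.
Thornfield is UTC+3:30: 00:47 + 3:30 = 04:17 on Jun 24.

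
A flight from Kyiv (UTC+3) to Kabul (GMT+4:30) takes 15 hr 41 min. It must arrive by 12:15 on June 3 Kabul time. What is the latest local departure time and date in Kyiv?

19:04 on Jun 2

Target arrival in UTC: 12:15 − 4:30 = 07:45 on Jun 3.
Subtract 15 hours and 41 minutes → departure 16:04 UTC on Jun 2.
Kyiv is UTC+3:00: 16:04 + 3:00 = 19:04 on Jun 2.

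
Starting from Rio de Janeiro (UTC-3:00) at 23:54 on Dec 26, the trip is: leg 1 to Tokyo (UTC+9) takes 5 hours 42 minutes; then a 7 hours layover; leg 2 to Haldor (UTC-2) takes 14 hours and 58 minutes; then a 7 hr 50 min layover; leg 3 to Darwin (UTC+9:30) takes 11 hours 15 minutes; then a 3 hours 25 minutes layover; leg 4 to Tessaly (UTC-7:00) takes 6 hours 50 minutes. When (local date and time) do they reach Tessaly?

04:54 on December 29

Convert departure to UTC: 23:54 + 3:00 = 02:54 UTC on Dec 27.
Add 5 hours and 42 minutes leg 1 → 08:36 UTC.
Add 7 hours layover in Tokyo → 15:36 UTC.
Add 14 hours 58 minutes leg 2 → 06:34 UTC (Dec 28).
Add 7 hours and 50 minutes layover in Haldor → 14:24 UTC.
Add 11 hours 15 minutes leg 3 → 01:39 UTC (Dec 29).
Add 3 hours and 25 minutes layover in Darwin → 05:04 UTC.
Add 6 hours and 50 minutes leg 4 → 11:54 UTC.
Tessaly is UTC−7:00, so local arrival = 11:54 − 7:00 = 04:54 on Dec 29.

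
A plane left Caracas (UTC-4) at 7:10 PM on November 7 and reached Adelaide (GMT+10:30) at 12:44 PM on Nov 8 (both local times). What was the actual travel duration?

3 hours 4 minutes

Departure in UTC: 7:10 PM + 4:00 = 11:10 PM on Nov 7.
Arrival in UTC: 12:44 PM − 10:30 = 2:14 AM on Nov 8.
Elapsed = 2:14 AM − 11:10 PM (+1 day) = 3 hours 4 minutes.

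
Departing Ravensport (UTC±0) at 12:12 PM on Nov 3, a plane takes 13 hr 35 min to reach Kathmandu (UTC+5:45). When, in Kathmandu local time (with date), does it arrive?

7:32 AM on Nov 4

Ravensport is at UTC+0, so departure is already 12:12 PM UTC on Nov 3.
Add 13 hours and 35 minutes travel time → 1:47 AM UTC (Nov 4).
Kathmandu is UTC+5:45, so local arrival = 1:47 AM + 5:45 = 7:32 AM on Nov 4.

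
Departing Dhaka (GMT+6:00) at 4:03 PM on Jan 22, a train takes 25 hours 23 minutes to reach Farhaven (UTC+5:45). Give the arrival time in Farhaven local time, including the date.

5:11 PM on Jan 23

Farhaven is 0:15 behind Dhaka.
After 25 hours 23 minutes it is 5:26 PM (Jan 23) in Dhaka.
Shift by the zone difference: 5:26 PM − 0:15 = 5:11 PM on Jan 23 in Farhaven.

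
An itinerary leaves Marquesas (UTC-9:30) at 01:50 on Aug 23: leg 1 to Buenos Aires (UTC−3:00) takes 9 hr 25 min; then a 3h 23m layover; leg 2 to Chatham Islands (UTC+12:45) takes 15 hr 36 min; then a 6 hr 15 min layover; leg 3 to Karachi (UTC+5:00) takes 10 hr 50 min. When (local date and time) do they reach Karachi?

13:49 on Aug 25

Convert departure to UTC: 01:50 + 9:30 = 11:20 UTC on Aug 23.
Add 9 hours 25 minutes leg 1 → 20:45 UTC.
Add 3 hours and 23 minutes layover in Buenos Aires → 00:08 UTC (Aug 24).
Add 15 hours 36 minutes leg 2 → 15:44 UTC.
Add 6 hours 15 minutes layover in Chatham Islands → 21:59 UTC.
Add 10 hours and 50 minutes leg 3 → 08:49 UTC (Aug 25).
Karachi is UTC+5:00, so local arrival = 08:49 + 5:00 = 13:49 on Aug 25.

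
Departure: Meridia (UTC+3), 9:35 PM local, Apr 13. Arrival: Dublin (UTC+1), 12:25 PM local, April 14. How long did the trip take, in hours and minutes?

Dublin is 2:00 behind Meridia.
Clock-face elapsed time (ignoring zones) is 14 hours 50 minutes.
Actual elapsed = 14 hours 50 minutes + 2:00 = 16 hours 50 minutes.

16 hours 50 minutes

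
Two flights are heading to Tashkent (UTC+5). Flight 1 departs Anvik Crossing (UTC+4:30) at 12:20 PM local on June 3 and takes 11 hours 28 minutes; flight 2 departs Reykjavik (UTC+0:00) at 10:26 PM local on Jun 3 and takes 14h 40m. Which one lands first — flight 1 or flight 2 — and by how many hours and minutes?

the first, by 17 hours 48 minutes

Flight 1 in UTC: 12:20 PM − 4:30 = 7:50 AM on Jun 3.
+11 hours and 28 minutes → arrive 7:18 PM UTC on Jun 3.
Flight 2 departs at 10:26 PM UTC (Jun 3).
+14 hours and 40 minutes → arrive 1:06 PM UTC on Jun 4.
Flight 1 lands earlier by 17 hours 48 minutes.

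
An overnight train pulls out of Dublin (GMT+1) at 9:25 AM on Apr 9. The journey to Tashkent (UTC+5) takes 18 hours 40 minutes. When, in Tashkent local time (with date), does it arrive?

8:05 AM on Apr 10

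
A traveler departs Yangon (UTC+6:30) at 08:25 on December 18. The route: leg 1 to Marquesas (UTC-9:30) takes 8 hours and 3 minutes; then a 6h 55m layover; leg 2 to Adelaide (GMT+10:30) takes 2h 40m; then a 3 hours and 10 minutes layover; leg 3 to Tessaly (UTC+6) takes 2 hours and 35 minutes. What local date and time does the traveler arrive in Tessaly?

07:18 on December 19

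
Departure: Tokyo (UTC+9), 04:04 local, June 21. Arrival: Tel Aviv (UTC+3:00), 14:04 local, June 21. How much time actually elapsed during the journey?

Departure in UTC: 04:04 − 9:00 = 19:04 on Jun 20.
Arrival in UTC: 14:04 − 3:00 = 11:04 on Jun 21.
Elapsed = 11:04 − 19:04 (+1 day) = 16 hours.

16 hours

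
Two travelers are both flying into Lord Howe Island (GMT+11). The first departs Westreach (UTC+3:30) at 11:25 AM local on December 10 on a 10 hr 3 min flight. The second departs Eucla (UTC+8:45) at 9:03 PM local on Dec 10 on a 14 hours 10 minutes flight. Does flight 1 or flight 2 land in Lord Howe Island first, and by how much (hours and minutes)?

the first, by 8 hours 30 minutes

Flight 1 in UTC: 11:25 AM − 3:30 = 7:55 AM on Dec 10.
+10 hours 3 minutes → arrive 5:58 PM UTC on Dec 10.
Flight 2 in UTC: 9:03 PM − 8:45 = 12:18 PM on Dec 10.
+14 hours and 10 minutes → arrive 2:28 AM UTC on Dec 11.
Flight 1 lands earlier by 8 hours 30 minutes.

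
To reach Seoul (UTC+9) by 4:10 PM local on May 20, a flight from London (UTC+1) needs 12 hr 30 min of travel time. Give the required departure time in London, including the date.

7:40 PM on May 19

Target arrival in UTC: 4:10 PM − 9:00 = 7:10 AM on May 20.
Subtract 12 hours 30 minutes → departure 6:40 PM UTC on May 19.
London is UTC+1:00: 6:40 PM + 1:00 = 7:40 PM on May 19.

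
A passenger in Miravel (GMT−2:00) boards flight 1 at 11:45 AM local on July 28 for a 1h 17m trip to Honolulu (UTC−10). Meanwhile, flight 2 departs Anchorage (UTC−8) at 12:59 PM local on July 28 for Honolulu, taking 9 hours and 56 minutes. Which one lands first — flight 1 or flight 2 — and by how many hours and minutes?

the first, by 15 hours 53 minutes

Flight 1 in UTC: 11:45 AM + 2:00 = 1:45 PM on Jul 28.
+1 hour 17 minutes → arrive 3:02 PM UTC on Jul 28.
Flight 2 in UTC: 12:59 PM + 8:00 = 8:59 PM on Jul 28.
+9 hours and 56 minutes → arrive 6:55 AM UTC on Jul 29.
Flight 1 lands earlier by 15 hours 53 minutes.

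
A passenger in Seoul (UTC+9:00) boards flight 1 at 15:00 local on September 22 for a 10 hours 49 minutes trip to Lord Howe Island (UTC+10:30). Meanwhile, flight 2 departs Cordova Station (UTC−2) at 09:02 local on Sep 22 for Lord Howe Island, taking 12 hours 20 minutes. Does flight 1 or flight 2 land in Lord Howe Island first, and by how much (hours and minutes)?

Flight 1 in UTC: 15:00 − 9:00 = 06:00 on Sep 22.
+10 hours and 49 minutes → arrive 16:49 UTC on Sep 22.
Flight 2 in UTC: 09:02 + 2:00 = 11:02 on Sep 22.
+12 hours 20 minutes → arrive 23:22 UTC on Sep 22.
Flight 1 lands earlier by 6 hours 33 minutes.

the first, by 6 hours 33 minutes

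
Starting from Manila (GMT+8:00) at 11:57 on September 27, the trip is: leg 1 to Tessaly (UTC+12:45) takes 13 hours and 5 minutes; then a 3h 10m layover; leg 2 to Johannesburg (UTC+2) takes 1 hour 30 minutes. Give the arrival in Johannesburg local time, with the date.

Convert departure to UTC: 11:57 − 8:00 = 03:57 UTC on Sep 27.
Add 13 hours and 5 minutes leg 1 → 17:02 UTC.
Add 3 hours and 10 minutes layover in Tessaly → 20:12 UTC.
Add 1 hour 30 minutes leg 2 → 21:42 UTC.
Johannesburg is UTC+2:00, so local arrival = 21:42 + 2:00 = 23:42 on Sep 27.

23:42 on September 27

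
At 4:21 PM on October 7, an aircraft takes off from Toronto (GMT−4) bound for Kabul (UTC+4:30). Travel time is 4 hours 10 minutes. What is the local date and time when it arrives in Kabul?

Kabul is 8:30 ahead of Toronto.
After 4 hours 10 minutes it is 8:31 PM in Toronto.
Shift by the zone difference: 8:31 PM + 8:30 = 5:01 AM on Oct 8 in Kabul.

5:01 AM on October 8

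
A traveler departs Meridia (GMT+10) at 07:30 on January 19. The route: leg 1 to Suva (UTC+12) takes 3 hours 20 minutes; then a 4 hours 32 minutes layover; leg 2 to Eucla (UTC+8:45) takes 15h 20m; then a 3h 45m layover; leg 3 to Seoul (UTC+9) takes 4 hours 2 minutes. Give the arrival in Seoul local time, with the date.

13:29 on January 20

Convert departure to UTC: 07:30 − 10:00 = 21:30 UTC on Jan 18.
Add 3 hours and 20 minutes leg 1 → 00:50 UTC (Jan 19).
Add 4 hours and 32 minutes layover in Suva → 05:22 UTC.
Add 15 hours and 20 minutes leg 2 → 20:42 UTC.
Add 3 hours 45 minutes layover in Eucla → 00:27 UTC (Jan 20).
Add 4 hours and 2 minutes leg 3 → 04:29 UTC.
Seoul is UTC+9:00, so local arrival = 04:29 + 9:00 = 13:29 on Jan 20.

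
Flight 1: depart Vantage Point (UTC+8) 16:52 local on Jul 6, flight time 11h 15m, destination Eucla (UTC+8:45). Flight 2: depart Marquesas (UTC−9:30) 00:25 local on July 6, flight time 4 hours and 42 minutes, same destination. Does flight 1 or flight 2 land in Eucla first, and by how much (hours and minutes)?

the second, by 5 hours 30 minutes

Flight 1 in UTC: 16:52 − 8:00 = 08:52 on Jul 6.
+11 hours 15 minutes → arrive 20:07 UTC on Jul 6.
Flight 2 in UTC: 00:25 + 9:30 = 09:55 on Jul 6.
+4 hours and 42 minutes → arrive 14:37 UTC on Jul 6.
Flight 2 lands earlier by 5 hours 30 minutes.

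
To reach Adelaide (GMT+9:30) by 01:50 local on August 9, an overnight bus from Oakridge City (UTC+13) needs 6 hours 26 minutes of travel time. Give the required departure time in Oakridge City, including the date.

22:54 on August 8

Target arrival in UTC: 01:50 − 9:30 = 16:20 on Aug 8.
Subtract 6 hours 26 minutes → departure 09:54 UTC on Aug 8.
Oakridge City is UTC+13:00: 09:54 + 13:00 = 22:54 on Aug 8.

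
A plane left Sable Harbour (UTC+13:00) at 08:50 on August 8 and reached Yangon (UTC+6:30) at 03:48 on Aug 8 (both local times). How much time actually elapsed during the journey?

Departure in UTC: 08:50 − 13:00 = 19:50 on Aug 7.
Arrival in UTC: 03:48 − 6:30 = 21:18 on Aug 7.
Elapsed = 21:18 − 19:50 = 1 hour 28 minutes.

1 hour 28 minutes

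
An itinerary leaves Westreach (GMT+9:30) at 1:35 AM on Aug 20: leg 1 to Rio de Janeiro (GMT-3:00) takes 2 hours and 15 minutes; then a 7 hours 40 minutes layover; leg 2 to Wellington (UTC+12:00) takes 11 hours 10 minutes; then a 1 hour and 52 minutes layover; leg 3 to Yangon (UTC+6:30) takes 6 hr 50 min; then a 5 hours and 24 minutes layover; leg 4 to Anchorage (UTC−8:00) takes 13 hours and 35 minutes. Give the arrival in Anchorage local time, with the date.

8:51 AM on August 21

Convert departure to UTC: 1:35 AM − 9:30 = 4:05 PM UTC on Aug 19.
Add 2 hours and 15 minutes leg 1 → 6:20 PM UTC.
Add 7 hours 40 minutes layover in Rio de Janeiro → 2:00 AM UTC (Aug 20).
Add 11 hours 10 minutes leg 2 → 1:10 PM UTC.
Add 1 hour 52 minutes layover in Wellington → 3:02 PM UTC.
Add 6 hours 50 minutes leg 3 → 9:52 PM UTC.
Add 5 hours and 24 minutes layover in Yangon → 3:16 AM UTC (Aug 21).
Add 13 hours 35 minutes leg 4 → 4:51 PM UTC.
Anchorage is UTC−8:00, so local arrival = 4:51 PM − 8:00 = 8:51 AM on Aug 21.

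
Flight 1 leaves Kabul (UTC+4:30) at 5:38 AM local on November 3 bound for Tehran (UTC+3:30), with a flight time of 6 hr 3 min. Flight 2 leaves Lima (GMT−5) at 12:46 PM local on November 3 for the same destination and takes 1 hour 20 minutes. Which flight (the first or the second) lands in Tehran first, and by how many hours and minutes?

the first, by 11 hours 55 minutes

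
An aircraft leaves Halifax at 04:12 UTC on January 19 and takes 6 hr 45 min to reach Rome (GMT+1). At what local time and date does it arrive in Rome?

Departure is given in UTC: 04:12 on Jan 19.
Add 6 hours 45 minutes → 10:57 UTC.
Rome is UTC+1:00: 10:57 + 1:00 = 11:57 on Jan 19.

11:57 on January 19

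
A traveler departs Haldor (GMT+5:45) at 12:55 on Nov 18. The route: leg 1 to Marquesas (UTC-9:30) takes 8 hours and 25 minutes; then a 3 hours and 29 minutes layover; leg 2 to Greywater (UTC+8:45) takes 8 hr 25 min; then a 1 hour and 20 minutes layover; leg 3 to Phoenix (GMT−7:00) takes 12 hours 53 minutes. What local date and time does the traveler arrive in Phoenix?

10:42 on Nov 19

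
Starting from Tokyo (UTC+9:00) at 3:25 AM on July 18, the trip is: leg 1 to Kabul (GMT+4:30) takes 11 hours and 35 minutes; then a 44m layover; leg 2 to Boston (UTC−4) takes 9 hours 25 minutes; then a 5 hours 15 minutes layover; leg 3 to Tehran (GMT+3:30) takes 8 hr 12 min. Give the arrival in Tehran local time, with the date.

Convert departure to UTC: 3:25 AM − 9:00 = 6:25 PM UTC on Jul 17.
Add 11 hours and 35 minutes leg 1 → 6:00 AM UTC (Jul 18).
Add 44 minutes layover in Kabul → 6:44 AM UTC.
Add 9 hours 25 minutes leg 2 → 4:09 PM UTC.
Add 5 hours 15 minutes layover in Boston → 9:24 PM UTC.
Add 8 hours and 12 minutes leg 3 → 5:36 AM UTC (Jul 19).
Tehran is UTC+3:30, so local arrival = 5:36 AM + 3:30 = 9:06 AM on Jul 19.

9:06 AM on July 19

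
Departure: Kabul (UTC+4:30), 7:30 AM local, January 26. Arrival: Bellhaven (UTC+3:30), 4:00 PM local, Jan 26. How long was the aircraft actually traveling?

Departure in UTC: 7:30 AM − 4:30 = 3:00 AM on Jan 26.
Arrival in UTC: 4:00 PM − 3:30 = 12:30 PM on Jan 26.
Elapsed = 12:30 PM − 3:00 AM = 9 hours 30 minutes.

9 hours 30 minutes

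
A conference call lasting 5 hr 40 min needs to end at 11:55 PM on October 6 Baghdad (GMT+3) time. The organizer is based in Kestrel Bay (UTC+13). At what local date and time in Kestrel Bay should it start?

4:15 AM on October 7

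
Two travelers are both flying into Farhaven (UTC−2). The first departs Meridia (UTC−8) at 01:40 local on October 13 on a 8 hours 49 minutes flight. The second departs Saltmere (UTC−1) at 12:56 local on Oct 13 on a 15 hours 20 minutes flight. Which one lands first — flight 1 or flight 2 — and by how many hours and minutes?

Flight 1 in UTC: 01:40 + 8:00 = 09:40 on Oct 13.
+8 hours 49 minutes → arrive 18:29 UTC on Oct 13.
Flight 2 in UTC: 12:56 + 1:00 = 13:56 on Oct 13.
+15 hours and 20 minutes → arrive 05:16 UTC on Oct 14.
Flight 1 lands earlier by 10 hours 47 minutes.

the first, by 10 hours 47 minutes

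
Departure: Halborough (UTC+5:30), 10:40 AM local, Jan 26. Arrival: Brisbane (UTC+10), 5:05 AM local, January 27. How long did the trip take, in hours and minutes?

13 hours 55 minutes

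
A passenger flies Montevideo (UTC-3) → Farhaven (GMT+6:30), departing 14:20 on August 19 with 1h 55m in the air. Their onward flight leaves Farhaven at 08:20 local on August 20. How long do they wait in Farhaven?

6 hours 35 minutes

Convert departure to UTC: 14:20 + 3:00 = 17:20 UTC on Aug 19.
Add 1 hour 55 minutes flight time → 19:15 UTC.
Farhaven is UTC+6:30, so local arrival = 19:15 + 6:30 = 01:45 on Aug 20.
Layover = 08:20 − 01:45 = 6 hours 35 minutes.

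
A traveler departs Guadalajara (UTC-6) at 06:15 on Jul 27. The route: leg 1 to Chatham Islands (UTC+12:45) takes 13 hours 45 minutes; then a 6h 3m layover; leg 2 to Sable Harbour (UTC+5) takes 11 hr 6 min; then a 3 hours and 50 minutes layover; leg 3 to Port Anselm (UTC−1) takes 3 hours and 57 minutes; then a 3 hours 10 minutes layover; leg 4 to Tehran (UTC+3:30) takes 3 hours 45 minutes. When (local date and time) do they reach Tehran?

Convert departure to UTC: 06:15 + 6:00 = 12:15 UTC on Jul 27.
Add 13 hours and 45 minutes leg 1 → 02:00 UTC (Jul 28).
Add 6 hours and 3 minutes layover in Chatham Islands → 08:03 UTC.
Add 11 hours 6 minutes leg 2 → 19:09 UTC.
Add 3 hours and 50 minutes layover in Sable Harbour → 22:59 UTC.
Add 3 hours 57 minutes leg 3 → 02:56 UTC (Jul 29).
Add 3 hours 10 minutes layover in Port Anselm → 06:06 UTC.
Add 3 hours and 45 minutes leg 4 → 09:51 UTC.
Tehran is UTC+3:30, so local arrival = 09:51 + 3:30 = 13:21 on Jul 29.

13:21 on Jul 29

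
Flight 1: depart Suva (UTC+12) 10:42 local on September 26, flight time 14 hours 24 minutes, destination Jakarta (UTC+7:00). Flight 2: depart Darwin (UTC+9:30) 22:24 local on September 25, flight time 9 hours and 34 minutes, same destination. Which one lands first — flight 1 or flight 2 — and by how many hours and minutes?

the second, by 14 hours 38 minutes

Flight 1 in UTC: 10:42 − 12:00 = 22:42 on Sep 25.
+14 hours and 24 minutes → arrive 13:06 UTC on Sep 26.
Flight 2 in UTC: 22:24 − 9:30 = 12:54 on Sep 25.
+9 hours 34 minutes → arrive 22:28 UTC on Sep 25.
Flight 2 lands earlier by 14 hours 38 minutes.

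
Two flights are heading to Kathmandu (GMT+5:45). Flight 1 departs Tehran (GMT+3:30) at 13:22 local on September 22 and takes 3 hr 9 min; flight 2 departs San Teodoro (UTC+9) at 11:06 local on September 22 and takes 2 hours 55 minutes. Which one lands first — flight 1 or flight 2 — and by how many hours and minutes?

Flight 1 in UTC: 13:22 − 3:30 = 09:52 on Sep 22.
+3 hours 9 minutes → arrive 13:01 UTC on Sep 22.
Flight 2 in UTC: 11:06 − 9:00 = 02:06 on Sep 22.
+2 hours and 55 minutes → arrive 05:01 UTC on Sep 22.
Flight 2 lands earlier by 8 hours.

the second, by 8 hours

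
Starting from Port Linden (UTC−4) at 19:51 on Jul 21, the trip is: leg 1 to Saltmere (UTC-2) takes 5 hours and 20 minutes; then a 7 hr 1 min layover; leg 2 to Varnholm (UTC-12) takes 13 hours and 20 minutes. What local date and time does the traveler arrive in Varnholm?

Convert departure to UTC: 19:51 + 4:00 = 23:51 UTC on Jul 21.
Add 5 hours 20 minutes leg 1 → 05:11 UTC (Jul 22).
Add 7 hours and 1 minute layover in Saltmere → 12:12 UTC.
Add 13 hours and 20 minutes leg 2 → 01:32 UTC (Jul 23).
Varnholm is UTC−12:00, so local arrival = 01:32 − 12:00 = 13:32 on Jul 22.

13:32 on July 22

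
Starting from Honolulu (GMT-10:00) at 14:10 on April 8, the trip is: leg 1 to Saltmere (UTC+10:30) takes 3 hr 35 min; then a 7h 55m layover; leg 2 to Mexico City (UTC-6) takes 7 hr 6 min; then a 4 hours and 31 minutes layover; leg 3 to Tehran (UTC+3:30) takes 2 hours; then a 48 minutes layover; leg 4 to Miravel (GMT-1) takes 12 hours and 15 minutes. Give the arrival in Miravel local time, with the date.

13:20 on Apr 10

Convert departure to UTC: 14:10 + 10:00 = 00:10 UTC on Apr 9.
Add 3 hours 35 minutes leg 1 → 03:45 UTC.
Add 7 hours and 55 minutes layover in Saltmere → 11:40 UTC.
Add 7 hours and 6 minutes leg 2 → 18:46 UTC.
Add 4 hours 31 minutes layover in Mexico City → 23:17 UTC.
Add 2 hours leg 3 → 01:17 UTC (Apr 10).
Add 48 minutes layover in Tehran → 02:05 UTC.
Add 12 hours 15 minutes leg 4 → 14:20 UTC.
Miravel is UTC−1:00, so local arrival = 14:20 − 1:00 = 13:20 on Apr 10.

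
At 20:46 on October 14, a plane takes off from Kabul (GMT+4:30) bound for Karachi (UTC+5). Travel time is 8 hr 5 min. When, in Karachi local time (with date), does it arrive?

05:21 on October 15

Karachi is 0:30 ahead of Kabul.
After 8 hours 5 minutes it is 04:51 (Oct 15) in Kabul.
Shift by the zone difference: 04:51 + 0:30 = 05:21 on Oct 15 in Karachi.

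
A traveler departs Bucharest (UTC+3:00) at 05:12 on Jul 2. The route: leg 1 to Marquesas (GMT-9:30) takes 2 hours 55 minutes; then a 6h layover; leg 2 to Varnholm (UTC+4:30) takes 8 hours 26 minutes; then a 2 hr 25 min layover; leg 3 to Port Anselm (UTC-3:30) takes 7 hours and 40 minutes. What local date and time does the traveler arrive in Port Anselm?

02:08 on July 3

Convert departure to UTC: 05:12 − 3:00 = 02:12 UTC on Jul 2.
Add 2 hours 55 minutes leg 1 → 05:07 UTC.
Add 6 hours layover in Marquesas → 11:07 UTC.
Add 8 hours and 26 minutes leg 2 → 19:33 UTC.
Add 2 hours 25 minutes layover in Varnholm → 21:58 UTC.
Add 7 hours and 40 minutes leg 3 → 05:38 UTC (Jul 3).
Port Anselm is UTC−3:30, so local arrival = 05:38 − 3:30 = 02:08 on Jul 3.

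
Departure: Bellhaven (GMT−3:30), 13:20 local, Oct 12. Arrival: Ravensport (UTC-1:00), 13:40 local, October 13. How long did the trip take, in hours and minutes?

Departure in UTC: 13:20 + 3:30 = 16:50 on Oct 12.
Arrival in UTC: 13:40 + 1:00 = 14:40 on Oct 13.
Elapsed = 14:40 − 16:50 (+1 day) = 21 hours 50 minutes.

21 hours 50 minutes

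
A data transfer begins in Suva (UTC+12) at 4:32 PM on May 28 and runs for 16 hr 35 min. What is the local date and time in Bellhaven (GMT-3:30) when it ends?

Bellhaven is 15:30 behind Suva.
After 16 hours 35 minutes it is 9:07 AM (May 29) in Suva.
Shift by the zone difference: 9:07 AM − 15:30 = 5:37 PM on May 28 in Bellhaven.

5:37 PM on May 28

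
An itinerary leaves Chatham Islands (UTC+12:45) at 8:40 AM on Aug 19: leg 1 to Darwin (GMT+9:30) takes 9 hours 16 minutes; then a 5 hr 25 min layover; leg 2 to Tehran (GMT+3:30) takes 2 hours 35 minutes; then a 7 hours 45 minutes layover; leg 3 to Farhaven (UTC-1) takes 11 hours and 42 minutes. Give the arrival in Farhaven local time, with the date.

7:38 AM on August 20

Convert departure to UTC: 8:40 AM − 12:45 = 7:55 PM UTC on Aug 18.
Add 9 hours 16 minutes leg 1 → 5:11 AM UTC (Aug 19).
Add 5 hours 25 minutes layover in Darwin → 10:36 AM UTC.
Add 2 hours and 35 minutes leg 2 → 1:11 PM UTC.
Add 7 hours and 45 minutes layover in Tehran → 8:56 PM UTC.
Add 11 hours and 42 minutes leg 3 → 8:38 AM UTC (Aug 20).
Farhaven is UTC−1:00, so local arrival = 8:38 AM − 1:00 = 7:38 AM on Aug 20.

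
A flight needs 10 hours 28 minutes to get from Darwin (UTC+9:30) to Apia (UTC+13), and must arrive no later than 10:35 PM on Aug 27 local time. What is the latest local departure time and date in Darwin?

8:37 AM on Aug 27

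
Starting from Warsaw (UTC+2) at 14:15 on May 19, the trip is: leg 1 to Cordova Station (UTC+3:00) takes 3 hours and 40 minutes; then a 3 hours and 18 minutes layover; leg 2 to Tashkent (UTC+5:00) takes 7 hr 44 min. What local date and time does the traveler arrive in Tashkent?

Convert departure to UTC: 14:15 − 2:00 = 12:15 UTC on May 19.
Add 3 hours and 40 minutes leg 1 → 15:55 UTC.
Add 3 hours 18 minutes layover in Cordova Station → 19:13 UTC.
Add 7 hours and 44 minutes leg 2 → 02:57 UTC (May 20).
Tashkent is UTC+5:00, so local arrival = 02:57 + 5:00 = 07:57 on May 20.

07:57 on May 20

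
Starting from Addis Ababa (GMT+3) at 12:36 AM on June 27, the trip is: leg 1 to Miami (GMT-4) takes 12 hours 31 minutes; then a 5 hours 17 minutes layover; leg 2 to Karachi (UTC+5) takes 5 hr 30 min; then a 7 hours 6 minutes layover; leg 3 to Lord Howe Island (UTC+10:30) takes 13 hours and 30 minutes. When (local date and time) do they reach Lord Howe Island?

Convert departure to UTC: 12:36 AM − 3:00 = 9:36 PM UTC on Jun 26.
Add 12 hours and 31 minutes leg 1 → 10:07 AM UTC (Jun 27).
Add 5 hours 17 minutes layover in Miami → 3:24 PM UTC.
Add 5 hours and 30 minutes leg 2 → 8:54 PM UTC.
Add 7 hours 6 minutes layover in Karachi → 4:00 AM UTC (Jun 28).
Add 13 hours and 30 minutes leg 3 → 5:30 PM UTC.
Lord Howe Island is UTC+10:30, so local arrival = 5:30 PM + 10:30 = 4:00 AM on Jun 29.

4:00 AM on June 29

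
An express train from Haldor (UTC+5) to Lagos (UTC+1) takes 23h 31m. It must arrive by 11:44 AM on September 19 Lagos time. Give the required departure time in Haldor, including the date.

4:13 PM on September 18

Target arrival in UTC: 11:44 AM − 1:00 = 10:44 AM on Sep 19.
Subtract 23 hours and 31 minutes → departure 11:13 AM UTC on Sep 18.
Haldor is UTC+5:00: 11:13 AM + 5:00 = 4:13 PM on Sep 18.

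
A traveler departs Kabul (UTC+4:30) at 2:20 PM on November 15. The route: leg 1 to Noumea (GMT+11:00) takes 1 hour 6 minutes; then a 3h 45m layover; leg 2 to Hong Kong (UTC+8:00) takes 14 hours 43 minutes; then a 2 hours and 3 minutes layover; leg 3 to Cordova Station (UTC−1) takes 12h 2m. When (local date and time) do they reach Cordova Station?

6:29 PM on Nov 16

Convert departure to UTC: 2:20 PM − 4:30 = 9:50 AM UTC on Nov 15.
Add 1 hour 6 minutes leg 1 → 10:56 AM UTC.
Add 3 hours 45 minutes layover in Noumea → 2:41 PM UTC.
Add 14 hours and 43 minutes leg 2 → 5:24 AM UTC (Nov 16).
Add 2 hours and 3 minutes layover in Hong Kong → 7:27 AM UTC.
Add 12 hours and 2 minutes leg 3 → 7:29 PM UTC.
Cordova Station is UTC−1:00, so local arrival = 7:29 PM − 1:00 = 6:29 PM on Nov 16.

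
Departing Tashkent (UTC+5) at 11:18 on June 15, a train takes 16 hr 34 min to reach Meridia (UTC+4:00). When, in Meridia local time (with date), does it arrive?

02:52 on June 16

Convert departure to UTC: 11:18 − 5:00 = 06:18 UTC on Jun 15.
Add 16 hours and 34 minutes travel time → 22:52 UTC.
Meridia is UTC+4:00, so local arrival = 22:52 + 4:00 = 02:52 on Jun 16.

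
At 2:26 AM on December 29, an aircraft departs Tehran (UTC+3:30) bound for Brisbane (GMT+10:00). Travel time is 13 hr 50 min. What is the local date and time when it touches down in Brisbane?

Convert departure to UTC: 2:26 AM − 3:30 = 10:56 PM UTC on Dec 28.
Add 13 hours and 50 minutes travel time → 12:46 PM UTC (Dec 29).
Brisbane is UTC+10:00, so local arrival = 12:46 PM + 10:00 = 10:46 PM on Dec 29.

10:46 PM on Dec 29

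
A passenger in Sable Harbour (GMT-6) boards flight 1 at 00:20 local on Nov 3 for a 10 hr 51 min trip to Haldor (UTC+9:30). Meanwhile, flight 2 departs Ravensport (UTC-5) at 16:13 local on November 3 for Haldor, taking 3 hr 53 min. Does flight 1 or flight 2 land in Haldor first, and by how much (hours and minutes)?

the first, by 7 hours 55 minutes

Flight 1 in UTC: 00:20 + 6:00 = 06:20 on Nov 3.
+10 hours 51 minutes → arrive 17:11 UTC on Nov 3.
Flight 2 in UTC: 16:13 + 5:00 = 21:13 on Nov 3.
+3 hours and 53 minutes → arrive 01:06 UTC on Nov 4.
Flight 1 lands earlier by 7 hours 55 minutes.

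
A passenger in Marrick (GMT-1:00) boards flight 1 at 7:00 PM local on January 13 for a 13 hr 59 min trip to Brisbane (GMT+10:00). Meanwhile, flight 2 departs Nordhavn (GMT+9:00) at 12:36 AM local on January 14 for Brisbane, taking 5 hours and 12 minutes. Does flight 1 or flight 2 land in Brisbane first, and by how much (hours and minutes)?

Flight 1 in UTC: 7:00 PM + 1:00 = 8:00 PM on Jan 13.
+13 hours 59 minutes → arrive 9:59 AM UTC on Jan 14.
Flight 2 in UTC: 12:36 AM − 9:00 = 3:36 PM on Jan 13.
+5 hours and 12 minutes → arrive 8:48 PM UTC on Jan 13.
Flight 2 lands earlier by 13 hours 11 minutes.

the second, by 13 hours 11 minutes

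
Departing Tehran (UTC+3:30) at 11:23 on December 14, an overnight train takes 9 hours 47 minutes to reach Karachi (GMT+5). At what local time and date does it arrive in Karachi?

22:40 on Dec 14

Karachi is 1:30 ahead of Tehran.
After 9 hours and 47 minutes it is 21:10 in Tehran.
Shift by the zone difference: 21:10 + 1:30 = 22:40 on Dec 14 in Karachi.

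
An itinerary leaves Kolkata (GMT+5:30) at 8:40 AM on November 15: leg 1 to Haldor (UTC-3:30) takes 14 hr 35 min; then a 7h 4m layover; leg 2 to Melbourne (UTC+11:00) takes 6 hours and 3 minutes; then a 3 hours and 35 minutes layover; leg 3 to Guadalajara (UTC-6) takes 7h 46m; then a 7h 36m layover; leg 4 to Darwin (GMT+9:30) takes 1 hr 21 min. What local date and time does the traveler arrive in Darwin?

Convert departure to UTC: 8:40 AM − 5:30 = 3:10 AM UTC on Nov 15.
Add 14 hours and 35 minutes leg 1 → 5:45 PM UTC.
Add 7 hours and 4 minutes layover in Haldor → 12:49 AM UTC (Nov 16).
Add 6 hours 3 minutes leg 2 → 6:52 AM UTC.
Add 3 hours 35 minutes layover in Melbourne → 10:27 AM UTC.
Add 7 hours and 46 minutes leg 3 → 6:13 PM UTC.
Add 7 hours 36 minutes layover in Guadalajara → 1:49 AM UTC (Nov 17).
Add 1 hour 21 minutes leg 4 → 3:10 AM UTC.
Darwin is UTC+9:30, so local arrival = 3:10 AM + 9:30 = 12:40 PM on Nov 17.

12:40 PM on Nov 17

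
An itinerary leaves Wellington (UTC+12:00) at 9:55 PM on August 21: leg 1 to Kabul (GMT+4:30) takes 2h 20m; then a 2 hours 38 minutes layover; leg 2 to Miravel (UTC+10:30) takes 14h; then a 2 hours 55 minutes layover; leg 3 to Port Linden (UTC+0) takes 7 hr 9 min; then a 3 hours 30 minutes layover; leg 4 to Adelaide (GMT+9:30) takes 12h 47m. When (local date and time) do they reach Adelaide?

Convert departure to UTC: 9:55 PM − 12:00 = 9:55 AM UTC on Aug 21.
Add 2 hours and 20 minutes leg 1 → 12:15 PM UTC.
Add 2 hours 38 minutes layover in Kabul → 2:53 PM UTC.
Add 14 hours leg 2 → 4:53 AM UTC (Aug 22).
Add 2 hours and 55 minutes layover in Miravel → 7:48 AM UTC.
Add 7 hours and 9 minutes leg 3 → 2:57 PM UTC.
Add 3 hours and 30 minutes layover in Port Linden → 6:27 PM UTC.
Add 12 hours and 47 minutes leg 4 → 7:14 AM UTC (Aug 23).
Adelaide is UTC+9:30, so local arrival = 7:14 AM + 9:30 = 4:44 PM on Aug 23.

4:44 PM on August 23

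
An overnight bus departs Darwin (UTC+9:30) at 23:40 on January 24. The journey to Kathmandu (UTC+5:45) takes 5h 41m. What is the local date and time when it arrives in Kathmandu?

01:36 on January 25

Kathmandu is 3:45 behind Darwin.
After 5 hours 41 minutes it is 05:21 (Jan 25) in Darwin.
Shift by the zone difference: 05:21 − 3:45 = 01:36 on Jan 25 in Kathmandu.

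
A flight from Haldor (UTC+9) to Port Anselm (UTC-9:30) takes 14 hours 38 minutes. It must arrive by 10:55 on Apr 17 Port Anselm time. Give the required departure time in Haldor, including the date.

14:47 on Apr 17

Target arrival in UTC: 10:55 + 9:30 = 20:25 on Apr 17.
Subtract 14 hours 38 minutes → departure 05:47 UTC on Apr 17.
Haldor is UTC+9:00: 05:47 + 9:00 = 14:47 on Apr 17.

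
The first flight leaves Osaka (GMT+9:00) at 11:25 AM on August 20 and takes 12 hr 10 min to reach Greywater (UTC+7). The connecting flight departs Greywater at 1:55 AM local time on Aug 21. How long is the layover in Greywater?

Convert departure to UTC: 11:25 AM − 9:00 = 2:25 AM UTC on Aug 20.
Add 12 hours and 10 minutes flight time → 2:35 PM UTC.
Greywater is UTC+7:00, so local arrival = 2:35 PM + 7:00 = 9:35 PM on Aug 20.
Layover = 1:55 AM − 9:35 PM (+1 day) = 4 hours 20 minutes.

4 hours 20 minutes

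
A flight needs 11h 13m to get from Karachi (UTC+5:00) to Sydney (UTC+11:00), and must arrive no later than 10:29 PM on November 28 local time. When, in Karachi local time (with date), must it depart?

Target arrival in UTC: 10:29 PM − 11:00 = 11:29 AM on Nov 28.
Subtract 11 hours 13 minutes → departure 12:16 AM UTC on Nov 28.
Karachi is UTC+5:00: 12:16 AM + 5:00 = 5:16 AM on Nov 28.

5:16 AM on Nov 28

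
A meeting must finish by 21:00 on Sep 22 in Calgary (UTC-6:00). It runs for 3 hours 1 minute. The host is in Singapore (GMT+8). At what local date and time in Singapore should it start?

07:59 on Sep 23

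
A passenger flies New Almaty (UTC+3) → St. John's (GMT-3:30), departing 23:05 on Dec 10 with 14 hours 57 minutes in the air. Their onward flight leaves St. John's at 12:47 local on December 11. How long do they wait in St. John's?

5 hours 15 minutes

Convert departure to UTC: 23:05 − 3:00 = 20:05 UTC on Dec 10.
Add 14 hours 57 minutes flight time → 11:02 UTC (Dec 11).
St. John's is UTC−3:30, so local arrival = 11:02 − 3:30 = 07:32 on Dec 11.
Layover = 12:47 − 07:32 = 5 hours 15 minutes.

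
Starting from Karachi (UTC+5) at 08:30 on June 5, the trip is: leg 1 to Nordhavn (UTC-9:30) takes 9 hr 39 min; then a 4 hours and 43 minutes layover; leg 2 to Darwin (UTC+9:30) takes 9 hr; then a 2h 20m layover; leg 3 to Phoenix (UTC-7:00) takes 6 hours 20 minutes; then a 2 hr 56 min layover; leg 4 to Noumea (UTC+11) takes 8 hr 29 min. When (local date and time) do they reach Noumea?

09:57 on Jun 7

Convert departure to UTC: 08:30 − 5:00 = 03:30 UTC on Jun 5.
Add 9 hours and 39 minutes leg 1 → 13:09 UTC.
Add 4 hours and 43 minutes layover in Nordhavn → 17:52 UTC.
Add 9 hours leg 2 → 02:52 UTC (Jun 6).
Add 2 hours and 20 minutes layover in Darwin → 05:12 UTC.
Add 6 hours and 20 minutes leg 3 → 11:32 UTC.
Add 2 hours and 56 minutes layover in Phoenix → 14:28 UTC.
Add 8 hours and 29 minutes leg 4 → 22:57 UTC.
Noumea is UTC+11:00, so local arrival = 22:57 + 11:00 = 09:57 on Jun 7.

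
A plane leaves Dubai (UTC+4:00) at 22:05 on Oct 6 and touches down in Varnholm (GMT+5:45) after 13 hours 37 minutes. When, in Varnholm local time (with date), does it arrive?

13:27 on October 7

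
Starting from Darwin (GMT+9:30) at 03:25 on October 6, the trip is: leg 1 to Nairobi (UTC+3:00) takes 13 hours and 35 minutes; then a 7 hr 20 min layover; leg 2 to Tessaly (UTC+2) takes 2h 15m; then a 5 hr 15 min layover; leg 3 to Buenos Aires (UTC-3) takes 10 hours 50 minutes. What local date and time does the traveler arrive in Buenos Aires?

Convert departure to UTC: 03:25 − 9:30 = 17:55 UTC on Oct 5.
Add 13 hours 35 minutes leg 1 → 07:30 UTC (Oct 6).
Add 7 hours 20 minutes layover in Nairobi → 14:50 UTC.
Add 2 hours 15 minutes leg 2 → 17:05 UTC.
Add 5 hours and 15 minutes layover in Tessaly → 22:20 UTC.
Add 10 hours and 50 minutes leg 3 → 09:10 UTC (Oct 7).
Buenos Aires is UTC−3:00, so local arrival = 09:10 − 3:00 = 06:10 on Oct 7.

06:10 on October 7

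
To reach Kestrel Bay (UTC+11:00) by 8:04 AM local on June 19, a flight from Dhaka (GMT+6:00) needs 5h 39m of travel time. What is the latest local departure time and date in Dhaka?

Target arrival in UTC: 8:04 AM − 11:00 = 9:04 PM on Jun 18.
Subtract 5 hours and 39 minutes → departure 3:25 PM UTC on Jun 18.
Dhaka is UTC+6:00: 3:25 PM + 6:00 = 9:25 PM on Jun 18.

9:25 PM on Jun 18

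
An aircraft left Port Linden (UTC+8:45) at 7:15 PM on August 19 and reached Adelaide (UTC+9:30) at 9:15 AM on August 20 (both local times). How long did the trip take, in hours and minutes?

Departure in UTC: 7:15 PM − 8:45 = 10:30 AM on Aug 19.
Arrival in UTC: 9:15 AM − 9:30 = 11:45 PM on Aug 19.
Elapsed = 11:45 PM − 10:30 AM = 13 hours 15 minutes.

13 hours 15 minutes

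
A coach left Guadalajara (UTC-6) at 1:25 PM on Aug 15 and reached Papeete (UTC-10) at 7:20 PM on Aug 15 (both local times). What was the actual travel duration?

9 hours 55 minutes

Papeete is 4:00 behind Guadalajara.
Clock-face elapsed time (ignoring zones) is 5 hours 55 minutes.
Actual elapsed = 5 hours 55 minutes + 4:00 = 9 hours 55 minutes.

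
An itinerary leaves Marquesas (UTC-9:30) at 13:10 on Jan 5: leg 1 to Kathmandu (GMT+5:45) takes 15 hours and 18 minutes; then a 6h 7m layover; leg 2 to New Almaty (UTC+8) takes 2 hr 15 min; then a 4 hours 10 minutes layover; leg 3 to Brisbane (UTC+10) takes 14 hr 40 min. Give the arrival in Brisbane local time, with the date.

03:10 on January 8

Convert departure to UTC: 13:10 + 9:30 = 22:40 UTC on Jan 5.
Add 15 hours 18 minutes leg 1 → 13:58 UTC (Jan 6).
Add 6 hours and 7 minutes layover in Kathmandu → 20:05 UTC.
Add 2 hours and 15 minutes leg 2 → 22:20 UTC.
Add 4 hours 10 minutes layover in New Almaty → 02:30 UTC (Jan 7).
Add 14 hours and 40 minutes leg 3 → 17:10 UTC.
Brisbane is UTC+10:00, so local arrival = 17:10 + 10:00 = 03:10 on Jan 8.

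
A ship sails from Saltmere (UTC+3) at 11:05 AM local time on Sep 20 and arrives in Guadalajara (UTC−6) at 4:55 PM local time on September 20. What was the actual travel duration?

Guadalajara is 9:00 behind Saltmere.
Clock-face elapsed time (ignoring zones) is 5 hours 50 minutes.
Actual elapsed = 5 hours 50 minutes + 9:00 = 14 hours 50 minutes.

14 hours 50 minutes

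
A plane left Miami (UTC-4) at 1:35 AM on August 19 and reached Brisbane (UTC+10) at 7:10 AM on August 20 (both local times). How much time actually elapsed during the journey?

15 hours 35 minutes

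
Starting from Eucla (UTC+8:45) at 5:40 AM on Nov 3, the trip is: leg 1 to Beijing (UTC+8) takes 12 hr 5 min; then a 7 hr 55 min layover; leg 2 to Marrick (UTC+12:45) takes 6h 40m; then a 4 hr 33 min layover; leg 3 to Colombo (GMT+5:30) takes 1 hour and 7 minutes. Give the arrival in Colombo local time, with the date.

10:45 AM on November 4

Convert departure to UTC: 5:40 AM − 8:45 = 8:55 PM UTC on Nov 2.
Add 12 hours 5 minutes leg 1 → 9:00 AM UTC (Nov 3).
Add 7 hours and 55 minutes layover in Beijing → 4:55 PM UTC.
Add 6 hours 40 minutes leg 2 → 11:35 PM UTC.
Add 4 hours and 33 minutes layover in Marrick → 4:08 AM UTC (Nov 4).
Add 1 hour 7 minutes leg 3 → 5:15 AM UTC.
Colombo is UTC+5:30, so local arrival = 5:15 AM + 5:30 = 10:45 AM on Nov 4.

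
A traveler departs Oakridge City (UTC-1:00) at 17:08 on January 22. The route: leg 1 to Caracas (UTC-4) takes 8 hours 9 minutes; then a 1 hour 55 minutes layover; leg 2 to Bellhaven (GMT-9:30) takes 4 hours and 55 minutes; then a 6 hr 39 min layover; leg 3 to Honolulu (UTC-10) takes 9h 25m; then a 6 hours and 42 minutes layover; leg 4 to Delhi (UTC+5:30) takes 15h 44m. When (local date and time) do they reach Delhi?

05:07 on January 25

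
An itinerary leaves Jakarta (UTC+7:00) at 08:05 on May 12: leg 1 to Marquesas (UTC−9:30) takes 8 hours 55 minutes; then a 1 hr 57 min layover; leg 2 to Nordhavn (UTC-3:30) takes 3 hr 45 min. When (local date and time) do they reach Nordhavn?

Convert departure to UTC: 08:05 − 7:00 = 01:05 UTC on May 12.
Add 8 hours 55 minutes leg 1 → 10:00 UTC.
Add 1 hour 57 minutes layover in Marquesas → 11:57 UTC.
Add 3 hours and 45 minutes leg 2 → 15:42 UTC.
Nordhavn is UTC−3:30, so local arrival = 15:42 − 3:30 = 12:12 on May 12.

12:12 on May 12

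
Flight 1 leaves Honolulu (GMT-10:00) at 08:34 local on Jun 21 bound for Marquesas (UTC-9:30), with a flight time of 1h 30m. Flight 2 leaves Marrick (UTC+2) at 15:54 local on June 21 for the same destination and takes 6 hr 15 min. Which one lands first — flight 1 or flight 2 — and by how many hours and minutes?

Flight 1 in UTC: 08:34 + 10:00 = 18:34 on Jun 21.
+1 hour and 30 minutes → arrive 20:04 UTC on Jun 21.
Flight 2 in UTC: 15:54 − 2:00 = 13:54 on Jun 21.
+6 hours 15 minutes → arrive 20:09 UTC on Jun 21.
Flight 1 lands earlier by 5 minutes.

the first, by 5 minutes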